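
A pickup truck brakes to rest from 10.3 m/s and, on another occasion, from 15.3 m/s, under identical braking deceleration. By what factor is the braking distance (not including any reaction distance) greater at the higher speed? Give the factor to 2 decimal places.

Factor ≈ 2.21

Braking distance d = v²/(2a), so with a fixed, d ∝ v².
Factor = (15.3/10.3)² = 1.4854² = 2.2064.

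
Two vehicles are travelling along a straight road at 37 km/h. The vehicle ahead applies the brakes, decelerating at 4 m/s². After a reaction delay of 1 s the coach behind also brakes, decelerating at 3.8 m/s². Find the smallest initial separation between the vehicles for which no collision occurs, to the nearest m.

37 km/h ÷ 3.6 = 10.2778 m/s.
Leader travels v²/(2a_L) = 105.633 / 8.000 = 13.204 m before stopping.
Follower covers v·t_r = 10.2778 × 1 = 10.278 m while reacting, then v²/(2a_F) = 105.633 / 7.600 = 13.899 m while braking, for a total of 10.278 + 13.899 = 24.177 m.
Since a_F ≤ a_L and the follower starts braking later, the follower is never slower than the leader, so the closest approach is when both have stopped.
Minimum gap = 24.177 − 13.204 = 10.973 m.

Minimum gap ≈ 11 m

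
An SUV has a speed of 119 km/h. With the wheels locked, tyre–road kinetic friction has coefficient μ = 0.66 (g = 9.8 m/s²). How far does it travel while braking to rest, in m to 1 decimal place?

119 km/h ÷ 3.6 = 33.0556 m/s.
a = μg = 0.66 × 9.8 = 6.468 m/s².
Braking distance = v²/(2a) = 33.0556² / (2 × 6.468) = 1092.673 / 12.936 = 84.468 m.

Braking distance ≈ 84.5 m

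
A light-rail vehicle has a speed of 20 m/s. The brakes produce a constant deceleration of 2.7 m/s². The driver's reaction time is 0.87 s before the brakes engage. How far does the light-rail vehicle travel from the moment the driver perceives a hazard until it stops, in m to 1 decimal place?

Total stopping distance ≈ 91.5 m

Reaction distance = v·t_r = 20.0000 × 0.87 = 17.400 m.
Braking distance = v²/(2a) = 20.0000² / (2 × 2.700) = 400.000 / 5.400 = 74.074 m.
Total = 17.400 + 74.074 = 91.474 m.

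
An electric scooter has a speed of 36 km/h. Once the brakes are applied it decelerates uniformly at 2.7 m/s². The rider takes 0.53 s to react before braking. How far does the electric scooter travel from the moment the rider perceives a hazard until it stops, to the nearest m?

Total stopping distance ≈ 24 m

36 km/h ÷ 3.6 = 10.0000 m/s.
Reaction distance = v·t_r = 10.0000 × 0.53 = 5.300 m.
Braking distance = v²/(2a) = 10.0000² / (2 × 2.700) = 100.000 / 5.400 = 18.519 m.
Total = 5.300 + 18.519 = 23.819 m.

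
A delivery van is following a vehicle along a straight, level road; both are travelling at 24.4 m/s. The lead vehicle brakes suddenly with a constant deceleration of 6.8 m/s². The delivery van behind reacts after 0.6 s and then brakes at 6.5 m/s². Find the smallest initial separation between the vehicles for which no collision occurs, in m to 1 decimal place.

Leader travels v²/(2a_L) = 595.360 / 13.600 = 43.776 m before stopping.
Follower covers v·t_r = 24.4000 × 0.6 = 14.640 m while reacting, then v²/(2a_F) = 595.360 / 13.000 = 45.797 m while braking, for a total of 14.640 + 45.797 = 60.437 m.
Since a_F ≤ a_L and the follower starts braking later, the follower is never slower than the leader, so the closest approach is when both have stopped.
Minimum gap = 60.437 − 43.776 = 16.661 m.

Minimum gap ≈ 16.7 m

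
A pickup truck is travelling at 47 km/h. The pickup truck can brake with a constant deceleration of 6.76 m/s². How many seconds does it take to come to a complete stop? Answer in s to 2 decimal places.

Braking time ≈ 1.93 s

47 km/h ÷ 3.6 = 13.0556 m/s.
Braking time = v/a = 13.0556 / 6.760 = 1.931 s.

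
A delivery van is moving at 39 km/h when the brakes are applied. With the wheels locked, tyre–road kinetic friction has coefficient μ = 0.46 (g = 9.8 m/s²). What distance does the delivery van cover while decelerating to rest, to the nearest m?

39 km/h ÷ 3.6 = 10.8333 m/s.
a = μg = 0.46 × 9.8 = 4.508 m/s².
Braking distance = v²/(2a) = 10.8333² / (2 × 4.508) = 117.360 / 9.016 = 13.017 m.

Braking distance ≈ 13 m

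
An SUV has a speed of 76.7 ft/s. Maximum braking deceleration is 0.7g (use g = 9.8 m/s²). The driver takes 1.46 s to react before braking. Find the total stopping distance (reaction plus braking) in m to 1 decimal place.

76.7 ft/s × 0.3048 = 23.3782 m/s.
a = 0.7 × 9.8 = 6.860 m/s².
Reaction distance = v·t_r = 23.3782 × 1.46 = 34.132 m.
Braking distance = v²/(2a) = 23.3782² / (2 × 6.860) = 546.540 / 13.720 = 39.835 m.
Total = 34.132 + 39.835 = 73.967 m.

Total stopping distance ≈ 74.0 m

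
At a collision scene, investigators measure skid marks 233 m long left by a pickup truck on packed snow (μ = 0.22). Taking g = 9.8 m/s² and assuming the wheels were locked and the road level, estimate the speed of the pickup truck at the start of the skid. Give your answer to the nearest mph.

Deceleration a = μg = 0.22 × 9.8 = 2.156 m/s².
v = √(2a·d) = √(2 × 2.156 × 233) = √1004.696 = 31.6969 m/s.
= 31.6969 ÷ 0.44704 = 70.904 mph.

Initial speed ≈ 71 mph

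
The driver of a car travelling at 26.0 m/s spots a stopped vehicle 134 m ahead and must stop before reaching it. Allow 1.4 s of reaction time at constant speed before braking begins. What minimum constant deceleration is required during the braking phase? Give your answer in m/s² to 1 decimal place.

Required deceleration ≈ 3.5 m/s²

Distance covered during reaction = 26.0000 × 1.4 = 36.400 m.
Distance available for braking: 134 − 36.400 = 97.600 m.
v² = 2a·d ⇒ a = v²/(2d) = 26.0000² / (2 × 97.600) = 676.000 / 195.200 = 3.4631 m/s².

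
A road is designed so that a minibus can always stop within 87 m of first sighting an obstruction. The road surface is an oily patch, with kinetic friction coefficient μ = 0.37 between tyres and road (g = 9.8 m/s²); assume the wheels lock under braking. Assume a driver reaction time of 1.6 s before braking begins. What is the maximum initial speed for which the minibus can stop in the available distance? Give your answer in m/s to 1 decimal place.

Maximum speed ≈ 20.0 m/s

a = μg = 0.37 × 9.8 = 3.626 m/s².
Stopping distance: v·t_r + v²/(2a) = 87 with t_r = 1.6 s and a = 3.626 m/s².
So v² + 11.603 v − 630.92 = 0.
Positive root: v = −a·t_r + √((a·t_r)² + 2a·d) = −5.802 + √(33.663 + 630.92) = 19.9775 m/s.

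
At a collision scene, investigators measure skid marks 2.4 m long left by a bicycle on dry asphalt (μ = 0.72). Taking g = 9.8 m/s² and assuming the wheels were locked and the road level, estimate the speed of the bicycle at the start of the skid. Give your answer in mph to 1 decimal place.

Deceleration a = μg = 0.72 × 9.8 = 7.056 m/s².
v = √(2a·d) = √(2 × 7.056 × 2.4) = √33.869 = 5.8197 m/s.
= 5.8197 ÷ 0.44704 = 13.018 mph.

Initial speed ≈ 13.0 mph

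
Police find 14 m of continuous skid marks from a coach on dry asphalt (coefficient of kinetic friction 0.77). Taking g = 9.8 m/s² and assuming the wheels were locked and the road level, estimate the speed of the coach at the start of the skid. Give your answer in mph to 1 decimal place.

Initial speed ≈ 32.5 mph

Deceleration a = μg = 0.77 × 9.8 = 7.546 m/s².
v = √(2a·d) = √(2 × 7.546 × 14) = √211.288 = 14.5357 m/s.
= 14.5357 ÷ 0.44704 = 32.515 mph.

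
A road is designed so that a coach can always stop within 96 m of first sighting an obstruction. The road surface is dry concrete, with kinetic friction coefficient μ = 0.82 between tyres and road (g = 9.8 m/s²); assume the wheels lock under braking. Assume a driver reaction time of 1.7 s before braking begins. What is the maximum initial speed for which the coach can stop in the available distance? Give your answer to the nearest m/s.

Maximum speed ≈ 28 m/s

a = μg = 0.82 × 9.8 = 8.036 m/s².
Stopping distance: v·t_r + v²/(2a) = 96 with t_r = 1.7 s and a = 8.036 m/s².
So v² + 27.322 v − 1542.91 = 0.
Positive root: v = −a·t_r + √((a·t_r)² + 2a·d) = −13.661 + √(186.623 + 1542.91) = 27.9267 m/s.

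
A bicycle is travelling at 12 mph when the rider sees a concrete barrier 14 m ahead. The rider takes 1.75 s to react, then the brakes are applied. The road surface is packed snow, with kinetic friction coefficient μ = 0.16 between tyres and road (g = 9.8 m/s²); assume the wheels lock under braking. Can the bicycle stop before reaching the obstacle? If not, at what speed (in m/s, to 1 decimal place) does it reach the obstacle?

12 mph × 0.44704 = 5.3645 m/s.
a = μg = 0.16 × 9.8 = 1.568 m/s².
Reaction distance = 5.3645 × 1.75 = 9.388 m.
Braking distance needed to stop: v²/(2a) = 28.778 / 3.136 = 9.177 m, so total needed = 9.388 + 9.177 = 18.565 m > 14 m — it cannot stop.
Distance remaining when braking begins: 14 − 9.388 = 4.612 m.
v² = v₀² − 2a·d = 28.778 − 2 × 1.568 × 4.612 = 14.315 m²/s².
v = √14.315 = 3.784 m/s.

No — it strikes the obstacle at 3.8 m/s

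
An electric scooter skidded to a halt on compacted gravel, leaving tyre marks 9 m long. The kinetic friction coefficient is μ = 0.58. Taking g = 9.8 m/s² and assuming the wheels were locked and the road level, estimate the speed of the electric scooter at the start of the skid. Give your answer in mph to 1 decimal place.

Initial speed ≈ 22.6 mph

Deceleration a = μg = 0.58 × 9.8 = 5.684 m/s².
v = √(2a·d) = √(2 × 5.684 × 9) = √102.312 = 10.1149 m/s.
= 10.1149 ÷ 0.44704 = 22.626 mph.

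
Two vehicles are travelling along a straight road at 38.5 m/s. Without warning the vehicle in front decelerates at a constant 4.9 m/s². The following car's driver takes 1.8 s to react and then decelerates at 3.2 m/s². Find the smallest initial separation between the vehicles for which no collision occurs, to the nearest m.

Leader travels v²/(2a_L) = 1482.250 / 9.800 = 151.250 m before stopping.
Follower covers v·t_r = 38.5000 × 1.8 = 69.300 m while reacting, then v²/(2a_F) = 1482.250 / 6.400 = 231.602 m while braking, for a total of 69.300 + 231.602 = 300.902 m.
Since a_F ≤ a_L and the follower starts braking later, the follower is never slower than the leader, so the closest approach is when both have stopped.
Minimum gap = 300.902 − 151.250 = 149.652 m.

Minimum gap ≈ 150 m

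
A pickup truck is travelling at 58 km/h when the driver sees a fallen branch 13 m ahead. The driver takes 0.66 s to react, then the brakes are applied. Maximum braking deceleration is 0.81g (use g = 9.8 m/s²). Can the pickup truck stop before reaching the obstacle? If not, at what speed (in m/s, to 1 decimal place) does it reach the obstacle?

No — it strikes the obstacle at 14.9 m/s

58 km/h ÷ 3.6 = 16.1111 m/s.
a = 0.81 × 9.8 = 7.938 m/s².
Reaction distance = 16.1111 × 0.66 = 10.633 m.
Braking distance needed to stop: v²/(2a) = 259.568 / 15.876 = 16.350 m, so total needed = 10.633 + 16.350 = 26.983 m > 13 m — it cannot stop.
Distance remaining when braking begins: 13 − 10.633 = 2.367 m.
v² = v₀² − 2a·d = 259.568 − 2 × 7.938 × 2.367 = 221.990 m²/s².
v = √221.990 = 14.899 m/s.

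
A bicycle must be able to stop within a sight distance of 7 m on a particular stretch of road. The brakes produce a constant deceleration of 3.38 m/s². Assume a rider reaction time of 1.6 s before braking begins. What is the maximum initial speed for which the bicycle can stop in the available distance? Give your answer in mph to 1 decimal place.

Stopping distance: v·t_r + v²/(2a) = 7 with t_r = 1.6 s and a = 3.380 m/s².
So v² + 10.816 v − 47.32 = 0.
Positive root: v = −a·t_r + √((a·t_r)² + 2a·d) = −5.408 + √(29.246 + 47.32) = 3.3422 m/s.
3.3422 m/s ÷ 0.44704 = 7.476 mph.

Maximum speed ≈ 7.5 mph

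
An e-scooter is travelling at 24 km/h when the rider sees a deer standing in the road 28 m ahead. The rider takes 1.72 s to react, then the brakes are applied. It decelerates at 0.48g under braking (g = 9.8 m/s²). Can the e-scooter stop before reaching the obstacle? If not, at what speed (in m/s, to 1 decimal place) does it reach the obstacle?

24 km/h ÷ 3.6 = 6.6667 m/s.
a = 0.48 × 9.8 = 4.704 m/s².
Reaction distance = 6.6667 × 1.72 = 11.467 m.
Braking distance = v²/(2a) = 44.445 / 9.408 = 4.724 m.
Total stopping distance = 11.467 + 4.724 = 16.191 m, vs 28 m available — it stops with 28 − 16.191 = 11.809 m to spare.

Yes — it stops about 11.8 m short of the obstacle, so it never reaches it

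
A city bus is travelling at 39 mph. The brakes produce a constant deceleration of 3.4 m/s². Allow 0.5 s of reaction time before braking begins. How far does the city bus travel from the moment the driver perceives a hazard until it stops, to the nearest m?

39 mph × 0.44704 = 17.4346 m/s.
Reaction distance = v·t_r = 17.4346 × 0.5 = 8.717 m.
Braking distance = v²/(2a) = 17.4346² / (2 × 3.400) = 303.965 / 6.800 = 44.701 m.
Total = 8.717 + 44.701 = 53.418 m.

Total stopping distance ≈ 53 m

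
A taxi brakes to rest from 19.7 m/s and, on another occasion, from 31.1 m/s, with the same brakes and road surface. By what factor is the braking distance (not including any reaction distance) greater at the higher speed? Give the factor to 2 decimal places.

Braking distance d = v²/(2a), so with a fixed, d ∝ v².
Factor = (31.1/19.7)² = 1.5787² = 2.4923.

Factor ≈ 2.49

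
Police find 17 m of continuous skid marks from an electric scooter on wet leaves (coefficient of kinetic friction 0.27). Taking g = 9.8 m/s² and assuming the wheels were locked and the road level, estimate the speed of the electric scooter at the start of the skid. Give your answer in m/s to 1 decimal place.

Deceleration a = μg = 0.27 × 9.8 = 2.646 m/s².
v = √(2a·d) = √(2 × 2.646 × 17) = √89.964 = 9.4849 m/s.

Initial speed ≈ 9.5 m/s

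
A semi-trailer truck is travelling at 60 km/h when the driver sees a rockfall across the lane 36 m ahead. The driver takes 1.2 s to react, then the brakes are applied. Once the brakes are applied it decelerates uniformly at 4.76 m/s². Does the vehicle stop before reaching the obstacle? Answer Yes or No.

No

60 km/h ÷ 3.6 = 16.6667 m/s.
Reaction distance = 16.6667 × 1.2 = 20.000 m.
Braking distance = v²/(2a) = 277.779 / 9.520 = 29.178 m.
Total stopping distance = 20.000 + 29.178 = 49.178 m, vs 36 m available — it cannot stop in time and overshoots by 49.178 − 36 = 13.178 m.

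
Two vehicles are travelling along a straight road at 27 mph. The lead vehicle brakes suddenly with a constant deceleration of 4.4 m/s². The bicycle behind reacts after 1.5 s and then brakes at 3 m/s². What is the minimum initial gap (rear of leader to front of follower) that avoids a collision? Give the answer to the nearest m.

Minimum gap ≈ 26 m

27 mph × 0.44704 = 12.0701 m/s.
Leader travels v²/(2a_L) = 145.687 / 8.800 = 16.555 m before stopping.
Follower covers v·t_r = 12.0701 × 1.5 = 18.105 m while reacting, then v²/(2a_F) = 145.687 / 6.000 = 24.281 m while braking, for a total of 18.105 + 24.281 = 42.386 m.
Since a_F ≤ a_L and the follower starts braking later, the follower is never slower than the leader, so the closest approach is when both have stopped.
Minimum gap = 42.386 − 16.555 = 25.831 m.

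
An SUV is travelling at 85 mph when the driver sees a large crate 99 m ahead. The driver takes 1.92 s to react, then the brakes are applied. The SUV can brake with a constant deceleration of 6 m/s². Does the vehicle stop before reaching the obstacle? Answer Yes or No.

No

85 mph × 0.44704 = 37.9984 m/s.
Reaction distance = 37.9984 × 1.92 = 72.957 m.
Braking distance = v²/(2a) = 1443.878 / 12.000 = 120.323 m.
Total stopping distance = 72.957 + 120.323 = 193.280 m, vs 99 m available — it cannot stop in time and overshoots by 193.280 − 99 = 94.280 m.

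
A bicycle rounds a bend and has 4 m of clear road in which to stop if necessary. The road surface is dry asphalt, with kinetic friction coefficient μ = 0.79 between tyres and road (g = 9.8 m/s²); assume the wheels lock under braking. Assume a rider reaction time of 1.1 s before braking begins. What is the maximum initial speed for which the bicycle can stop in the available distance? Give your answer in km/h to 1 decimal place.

a = μg = 0.79 × 9.8 = 7.742 m/s².
Stopping distance: v·t_r + v²/(2a) = 4 with t_r = 1.1 s and a = 7.742 m/s².
So v² + 17.032 v − 61.94 = 0.
Positive root: v = −a·t_r + √((a·t_r)² + 2a·d) = −8.516 + √(72.522 + 61.94) = 3.0798 m/s.
3.0798 m/s × 3.6 = 11.087 km/h.

Maximum speed ≈ 11.1 km/h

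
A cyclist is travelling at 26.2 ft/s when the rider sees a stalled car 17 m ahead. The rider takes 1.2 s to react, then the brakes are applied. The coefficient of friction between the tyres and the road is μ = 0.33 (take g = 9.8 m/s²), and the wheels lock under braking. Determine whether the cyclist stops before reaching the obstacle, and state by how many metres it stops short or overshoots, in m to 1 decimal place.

No — it overshoots by 2.4 m

26.2 ft/s × 0.3048 = 7.9858 m/s.
a = μg = 0.33 × 9.8 = 3.234 m/s².
Reaction distance = 7.9858 × 1.2 = 9.583 m.
Braking distance = v²/(2a) = 63.773 / 6.468 = 9.860 m.
Total stopping distance = 9.583 + 9.860 = 19.443 m, vs 17 m available — it cannot stop in time and overshoots by 19.443 − 17 = 2.443 m.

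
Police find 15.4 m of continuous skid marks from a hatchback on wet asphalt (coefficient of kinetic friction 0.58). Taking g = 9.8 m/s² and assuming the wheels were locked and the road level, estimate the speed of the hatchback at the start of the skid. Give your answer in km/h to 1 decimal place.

Deceleration a = μg = 0.58 × 9.8 = 5.684 m/s².
v = √(2a·d) = √(2 × 5.684 × 15.4) = √175.067 = 13.2313 m/s.
= 13.2313 × 3.6 = 47.633 km/h.

Initial speed ≈ 47.6 km/h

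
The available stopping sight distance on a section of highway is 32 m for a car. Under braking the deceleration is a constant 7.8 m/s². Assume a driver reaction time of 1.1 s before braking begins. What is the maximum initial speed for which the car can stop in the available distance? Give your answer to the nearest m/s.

Maximum speed ≈ 15 m/s

Stopping distance: v·t_r + v²/(2a) = 32 with t_r = 1.1 s and a = 7.800 m/s².
So v² + 17.160 v − 499.20 = 0.
Positive root: v = −a·t_r + √((a·t_r)² + 2a·d) = −8.580 + √(73.616 + 499.20) = 15.3536 m/s.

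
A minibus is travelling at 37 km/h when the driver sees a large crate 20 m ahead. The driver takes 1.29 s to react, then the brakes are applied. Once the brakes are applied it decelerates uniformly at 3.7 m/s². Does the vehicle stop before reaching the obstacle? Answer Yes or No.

37 km/h ÷ 3.6 = 10.2778 m/s.
Reaction distance = 10.2778 × 1.29 = 13.258 m.
Braking distance = v²/(2a) = 105.633 / 7.400 = 14.275 m.
Total stopping distance = 13.258 + 14.275 = 27.533 m, vs 20 m available — it cannot stop in time and overshoots by 27.533 − 20 = 7.533 m.

No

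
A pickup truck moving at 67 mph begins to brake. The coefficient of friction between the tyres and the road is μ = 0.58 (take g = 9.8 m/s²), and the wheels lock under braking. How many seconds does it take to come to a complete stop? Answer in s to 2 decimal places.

Braking time ≈ 5.27 s

67 mph × 0.44704 = 29.9517 m/s.
a = μg = 0.58 × 9.8 = 5.684 m/s².
Braking time = v/a = 29.9517 / 5.684 = 5.269 s.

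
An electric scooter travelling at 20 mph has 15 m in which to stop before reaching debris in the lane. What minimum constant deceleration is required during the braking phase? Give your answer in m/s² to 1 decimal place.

20 mph × 0.44704 = 8.9408 m/s.
v² = 2a·d ⇒ a = v²/(2d) = 8.9408² / (2 × 15.000) = 79.938 / 30.000 = 2.6646 m/s².

Required deceleration ≈ 2.7 m/s²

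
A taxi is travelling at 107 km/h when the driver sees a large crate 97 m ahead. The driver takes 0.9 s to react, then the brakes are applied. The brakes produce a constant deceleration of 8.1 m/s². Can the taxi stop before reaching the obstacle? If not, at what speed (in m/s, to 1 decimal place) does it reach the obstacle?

107 km/h ÷ 3.6 = 29.7222 m/s.
Reaction distance = 29.7222 × 0.9 = 26.750 m.
Braking distance = v²/(2a) = 883.409 / 16.200 = 54.531 m.
Total stopping distance = 26.750 + 54.531 = 81.281 m, vs 97 m available — it stops with 97 − 81.281 = 15.719 m to spare.

Yes — it stops about 15.7 m short of the obstacle, so it never reaches it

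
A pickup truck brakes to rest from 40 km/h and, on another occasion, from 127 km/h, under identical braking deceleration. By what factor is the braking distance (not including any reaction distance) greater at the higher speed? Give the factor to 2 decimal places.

Factor ≈ 10.08

Braking distance d = v²/(2a), so with a fixed, d ∝ v².
Factor = (127/40)² = 3.1750² = 10.0806.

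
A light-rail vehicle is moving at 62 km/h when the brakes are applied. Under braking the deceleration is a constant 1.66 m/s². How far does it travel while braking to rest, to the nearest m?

Braking distance ≈ 89 m

62 km/h ÷ 3.6 = 17.2222 m/s.
Braking distance = v²/(2a) = 17.2222² / (2 × 1.660) = 296.604 / 3.320 = 89.339 m.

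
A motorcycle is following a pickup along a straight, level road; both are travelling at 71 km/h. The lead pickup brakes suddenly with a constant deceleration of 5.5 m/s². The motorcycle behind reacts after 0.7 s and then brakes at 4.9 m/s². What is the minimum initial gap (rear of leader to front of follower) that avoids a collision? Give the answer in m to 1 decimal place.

71 km/h ÷ 3.6 = 19.7222 m/s.
Leader travels v²/(2a_L) = 388.965 / 11.000 = 35.360 m before stopping.
Follower covers v·t_r = 19.7222 × 0.7 = 13.806 m while reacting, then v²/(2a_F) = 388.965 / 9.800 = 39.690 m while braking, for a total of 13.806 + 39.690 = 53.496 m.
Since a_F ≤ a_L and the follower starts braking later, the follower is never slower than the leader, so the closest approach is when both have stopped.
Minimum gap = 53.496 − 35.360 = 18.136 m.

Minimum gap ≈ 18.1 m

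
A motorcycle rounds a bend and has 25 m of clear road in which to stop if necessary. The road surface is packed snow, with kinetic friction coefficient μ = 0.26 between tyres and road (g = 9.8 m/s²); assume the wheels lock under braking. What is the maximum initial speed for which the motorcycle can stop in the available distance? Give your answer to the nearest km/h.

Maximum speed ≈ 41 km/h

a = μg = 0.26 × 9.8 = 2.548 m/s².
v²/(2a) = d ⇒ v = √(2 × 2.548 × 25) = √127.40 = 11.2872 m/s.
11.2872 m/s × 3.6 = 40.634 km/h.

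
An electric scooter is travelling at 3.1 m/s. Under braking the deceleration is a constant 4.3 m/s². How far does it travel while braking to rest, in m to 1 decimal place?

Braking distance = v²/(2a) = 3.1000² / (2 × 4.300) = 9.610 / 8.600 = 1.117 m.

Braking distance ≈ 1.1 m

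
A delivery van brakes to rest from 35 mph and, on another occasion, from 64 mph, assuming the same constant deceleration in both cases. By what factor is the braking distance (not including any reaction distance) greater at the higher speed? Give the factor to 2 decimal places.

Braking distance d = v²/(2a), so with a fixed, d ∝ v².
Factor = (64/35)² = 1.8286² = 3.3438.

Factor ≈ 3.34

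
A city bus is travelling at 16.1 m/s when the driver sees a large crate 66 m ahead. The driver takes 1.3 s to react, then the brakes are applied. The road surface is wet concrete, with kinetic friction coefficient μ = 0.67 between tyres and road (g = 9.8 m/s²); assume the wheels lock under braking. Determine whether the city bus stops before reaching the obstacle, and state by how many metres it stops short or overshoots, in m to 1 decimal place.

a = μg = 0.67 × 9.8 = 6.566 m/s².
Reaction distance = 16.1000 × 1.3 = 20.930 m.
Braking distance = v²/(2a) = 259.210 / 13.132 = 19.739 m.
Total stopping distance = 20.930 + 19.739 = 40.669 m, vs 66 m available — it stops with 66 − 40.669 = 25.331 m to spare.

Yes — it stops 25.3 m short of the obstacle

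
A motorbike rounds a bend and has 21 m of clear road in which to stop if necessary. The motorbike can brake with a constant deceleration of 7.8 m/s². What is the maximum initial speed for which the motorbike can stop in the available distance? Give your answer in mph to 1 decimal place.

v²/(2a) = d ⇒ v = √(2 × 7.800 × 21) = √327.60 = 18.0997 m/s.
18.0997 m/s ÷ 0.44704 = 40.488 mph.

Maximum speed ≈ 40.5 mph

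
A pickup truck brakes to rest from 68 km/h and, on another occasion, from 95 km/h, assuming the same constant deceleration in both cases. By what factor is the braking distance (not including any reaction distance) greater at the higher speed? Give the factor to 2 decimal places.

Braking distance d = v²/(2a), so with a fixed, d ∝ v².
Factor = (95/68)² = 1.3971² = 1.9519.

Factor ≈ 1.95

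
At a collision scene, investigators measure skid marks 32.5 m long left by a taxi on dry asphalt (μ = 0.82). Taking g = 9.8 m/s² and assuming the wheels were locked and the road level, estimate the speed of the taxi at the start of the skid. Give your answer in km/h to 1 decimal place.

Initial speed ≈ 82.3 km/h

Deceleration a = μg = 0.82 × 9.8 = 8.036 m/s².
v = √(2a·d) = √(2 × 8.036 × 32.5) = √522.340 = 22.8548 m/s.
= 22.8548 × 3.6 = 82.277 km/h.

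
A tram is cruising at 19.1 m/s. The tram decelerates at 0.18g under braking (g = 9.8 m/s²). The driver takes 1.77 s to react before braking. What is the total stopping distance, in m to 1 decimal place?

Total stopping distance ≈ 137.2 m

a = 0.18 × 9.8 = 1.764 m/s².
Reaction distance = v·t_r = 19.1000 × 1.77 = 33.807 m.
Braking distance = v²/(2a) = 19.1000² / (2 × 1.764) = 364.810 / 3.528 = 103.404 m.
Total = 33.807 + 103.404 = 137.211 m.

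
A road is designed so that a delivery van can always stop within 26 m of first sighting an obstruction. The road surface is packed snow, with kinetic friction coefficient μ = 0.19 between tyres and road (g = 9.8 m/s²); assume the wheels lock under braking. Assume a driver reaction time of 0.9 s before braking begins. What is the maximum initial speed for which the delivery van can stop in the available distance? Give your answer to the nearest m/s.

a = μg = 0.19 × 9.8 = 1.862 m/s².
Stopping distance: v·t_r + v²/(2a) = 26 with t_r = 0.9 s and a = 1.862 m/s².
So v² + 3.352 v − 96.82 = 0.
Positive root: v = −a·t_r + √((a·t_r)² + 2a·d) = −1.676 + √(2.809 + 96.82) = 8.3054 m/s.

Maximum speed ≈ 8 m/s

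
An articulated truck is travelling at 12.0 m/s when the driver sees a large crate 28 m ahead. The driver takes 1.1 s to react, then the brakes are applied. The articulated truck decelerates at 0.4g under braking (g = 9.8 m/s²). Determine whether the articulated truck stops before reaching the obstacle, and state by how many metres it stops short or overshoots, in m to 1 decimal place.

No — it overshoots by 3.6 m

a = 0.4 × 9.8 = 3.920 m/s².
Reaction distance = 12.0000 × 1.1 = 13.200 m.
Braking distance = v²/(2a) = 144.000 / 7.840 = 18.367 m.
Total stopping distance = 13.200 + 18.367 = 31.567 m, vs 28 m available — it cannot stop in time and overshoots by 31.567 − 28 = 3.567 m.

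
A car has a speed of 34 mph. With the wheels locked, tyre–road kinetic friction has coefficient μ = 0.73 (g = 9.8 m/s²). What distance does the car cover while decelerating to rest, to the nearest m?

Braking distance ≈ 16 m

34 mph × 0.44704 = 15.1994 m/s.
a = μg = 0.73 × 9.8 = 7.154 m/s².
Braking distance = v²/(2a) = 15.1994² / (2 × 7.154) = 231.022 / 14.308 = 16.146 m.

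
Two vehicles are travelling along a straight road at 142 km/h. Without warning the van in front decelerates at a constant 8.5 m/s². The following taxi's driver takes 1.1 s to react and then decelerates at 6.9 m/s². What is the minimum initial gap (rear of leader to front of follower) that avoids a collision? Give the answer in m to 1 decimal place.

142 km/h ÷ 3.6 = 39.4444 m/s.
Leader travels v²/(2a_L) = 1555.861 / 17.000 = 91.521 m before stopping.
Follower covers v·t_r = 39.4444 × 1.1 = 43.389 m while reacting, then v²/(2a_F) = 1555.861 / 13.800 = 112.744 m while braking, for a total of 43.389 + 112.744 = 156.133 m.
Since a_F ≤ a_L and the follower starts braking later, the follower is never slower than the leader, so the closest approach is when both have stopped.
Minimum gap = 156.133 − 91.521 = 64.612 m.

Minimum gap ≈ 64.6 m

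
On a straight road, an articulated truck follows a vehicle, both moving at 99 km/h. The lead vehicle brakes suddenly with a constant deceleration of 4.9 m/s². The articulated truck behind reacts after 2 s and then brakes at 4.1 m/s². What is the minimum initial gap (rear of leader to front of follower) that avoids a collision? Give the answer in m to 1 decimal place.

Minimum gap ≈ 70.1 m

99 km/h ÷ 3.6 = 27.5000 m/s.
Leader travels v²/(2a_L) = 756.250 / 9.800 = 77.168 m before stopping.
Follower covers v·t_r = 27.5000 × 2 = 55.000 m while reacting, then v²/(2a_F) = 756.250 / 8.200 = 92.226 m while braking, for a total of 55.000 + 92.226 = 147.226 m.
Since a_F ≤ a_L and the follower starts braking later, the follower is never slower than the leader, so the closest approach is when both have stopped.
Minimum gap = 147.226 − 77.168 = 70.058 m.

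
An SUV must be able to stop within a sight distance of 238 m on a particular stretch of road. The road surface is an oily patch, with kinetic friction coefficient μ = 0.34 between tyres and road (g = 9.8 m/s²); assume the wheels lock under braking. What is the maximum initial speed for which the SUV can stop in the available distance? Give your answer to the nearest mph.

a = μg = 0.34 × 9.8 = 3.332 m/s².
v²/(2a) = d ⇒ v = √(2 × 3.332 × 238) = √1586.03 = 39.8250 m/s.
39.8250 m/s ÷ 0.44704 = 89.086 mph.

Maximum speed ≈ 89 mph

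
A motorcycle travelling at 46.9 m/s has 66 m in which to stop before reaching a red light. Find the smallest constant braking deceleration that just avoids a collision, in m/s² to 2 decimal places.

Required deceleration ≈ 16.66 m/s²

v² = 2a·d ⇒ a = v²/(2d) = 46.9000² / (2 × 66.000) = 2199.610 / 132.000 = 16.6637 m/s².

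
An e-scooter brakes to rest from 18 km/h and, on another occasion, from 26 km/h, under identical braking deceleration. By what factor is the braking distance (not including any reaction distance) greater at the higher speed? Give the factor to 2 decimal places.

Factor ≈ 2.09

Braking distance d = v²/(2a), so with a fixed, d ∝ v².
Factor = (26/18)² = 1.4444² = 2.0863.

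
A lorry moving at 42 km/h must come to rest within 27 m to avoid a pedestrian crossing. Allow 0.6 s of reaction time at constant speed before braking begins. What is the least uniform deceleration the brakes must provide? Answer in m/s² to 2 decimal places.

Required deceleration ≈ 3.40 m/s²

42 km/h ÷ 3.6 = 11.6667 m/s.
Distance covered during reaction = 11.6667 × 0.6 = 7.000 m.
Distance available for braking: 27 − 7.000 = 20.000 m.
v² = 2a·d ⇒ a = v²/(2d) = 11.6667² / (2 × 20.000) = 136.112 / 40.000 = 3.4028 m/s².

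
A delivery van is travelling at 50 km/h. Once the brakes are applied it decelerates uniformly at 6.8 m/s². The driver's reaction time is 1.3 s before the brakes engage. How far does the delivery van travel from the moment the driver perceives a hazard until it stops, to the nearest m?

50 km/h ÷ 3.6 = 13.8889 m/s.
Reaction distance = v·t_r = 13.8889 × 1.3 = 18.056 m.
Braking distance = v²/(2a) = 13.8889² / (2 × 6.800) = 192.902 / 13.600 = 14.184 m.
Total = 18.056 + 14.184 = 32.240 m.

Total stopping distance ≈ 32 m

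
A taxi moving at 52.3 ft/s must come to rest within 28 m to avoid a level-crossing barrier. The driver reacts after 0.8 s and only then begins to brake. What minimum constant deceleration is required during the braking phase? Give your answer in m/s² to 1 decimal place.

Required deceleration ≈ 8.3 m/s²

52.3 ft/s × 0.3048 = 15.9410 m/s.
Distance covered during reaction = 15.9410 × 0.8 = 12.753 m.
Distance available for braking: 28 − 12.753 = 15.247 m.
v² = 2a·d ⇒ a = v²/(2d) = 15.9410² / (2 × 15.247) = 254.115 / 30.494 = 8.3333 m/s².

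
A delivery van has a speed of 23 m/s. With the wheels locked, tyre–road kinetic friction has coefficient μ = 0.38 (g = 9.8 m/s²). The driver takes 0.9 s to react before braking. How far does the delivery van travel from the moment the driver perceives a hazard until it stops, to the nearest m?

a = μg = 0.38 × 9.8 = 3.724 m/s².
Reaction distance = v·t_r = 23.0000 × 0.9 = 20.700 m.
Braking distance = v²/(2a) = 23.0000² / (2 × 3.724) = 529.000 / 7.448 = 71.026 m.
Total = 20.700 + 71.026 = 91.726 m.

Total stopping distance ≈ 92 m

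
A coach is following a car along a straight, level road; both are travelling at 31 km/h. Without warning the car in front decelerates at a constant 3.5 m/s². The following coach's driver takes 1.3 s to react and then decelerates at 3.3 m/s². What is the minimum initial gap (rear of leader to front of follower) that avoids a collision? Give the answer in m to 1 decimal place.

31 km/h ÷ 3.6 = 8.6111 m/s.
Leader travels v²/(2a_L) = 74.151 / 7.000 = 10.593 m before stopping.
Follower covers v·t_r = 8.6111 × 1.3 = 11.194 m while reacting, then v²/(2a_F) = 74.151 / 6.600 = 11.235 m while braking, for a total of 11.194 + 11.235 = 22.429 m.
Since a_F ≤ a_L and the follower starts braking later, the follower is never slower than the leader, so the closest approach is when both have stopped.
Minimum gap = 22.429 − 10.593 = 11.836 m.

Minimum gap ≈ 11.8 m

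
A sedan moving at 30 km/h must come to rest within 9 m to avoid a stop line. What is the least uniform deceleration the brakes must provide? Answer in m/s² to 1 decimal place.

30 km/h ÷ 3.6 = 8.3333 m/s.
v² = 2a·d ⇒ a = v²/(2d) = 8.3333² / (2 × 9.000) = 69.444 / 18.000 = 3.8580 m/s².

Required deceleration ≈ 3.9 m/s²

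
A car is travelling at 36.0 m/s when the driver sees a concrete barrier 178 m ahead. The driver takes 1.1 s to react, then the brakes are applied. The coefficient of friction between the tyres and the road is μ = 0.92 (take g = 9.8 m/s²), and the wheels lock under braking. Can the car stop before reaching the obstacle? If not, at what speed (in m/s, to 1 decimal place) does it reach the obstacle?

Yes — it stops about 66.5 m short of the obstacle, so it never reaches it

a = μg = 0.92 × 9.8 = 9.016 m/s².
Reaction distance = 36.0000 × 1.1 = 39.600 m.
Braking distance = v²/(2a) = 1296.000 / 18.032 = 71.872 m.
Total stopping distance = 39.600 + 71.872 = 111.472 m, vs 178 m available — it stops with 178 − 111.472 = 66.528 m to spare.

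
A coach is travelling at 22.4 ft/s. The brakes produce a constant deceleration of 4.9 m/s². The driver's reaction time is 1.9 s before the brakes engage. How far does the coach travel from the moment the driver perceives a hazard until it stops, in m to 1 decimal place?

22.4 ft/s × 0.3048 = 6.8275 m/s.
Reaction distance = v·t_r = 6.8275 × 1.9 = 12.972 m.
Braking distance = v²/(2a) = 6.8275² / (2 × 4.900) = 46.615 / 9.800 = 4.757 m.
Total = 12.972 + 4.757 = 17.729 m.

Total stopping distance ≈ 17.7 m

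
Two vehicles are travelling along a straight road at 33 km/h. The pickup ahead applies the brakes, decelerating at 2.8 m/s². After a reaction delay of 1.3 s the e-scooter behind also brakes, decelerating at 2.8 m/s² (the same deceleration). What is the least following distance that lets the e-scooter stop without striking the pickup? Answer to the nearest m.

33 km/h ÷ 3.6 = 9.1667 m/s.
Leader travels v²/(2a_L) = 84.028 / 5.600 = 15.005 m before stopping.
Follower covers v·t_r = 9.1667 × 1.3 = 11.917 m while reacting, then v²/(2a_F) = 84.028 / 5.600 = 15.005 m while braking, for a total of 11.917 + 15.005 = 26.922 m.
Since a_F ≤ a_L and the follower starts braking later, the follower is never slower than the leader, so the closest approach is when both have stopped.
Minimum gap = 26.922 − 15.005 = 11.917 m.

Minimum gap ≈ 12 m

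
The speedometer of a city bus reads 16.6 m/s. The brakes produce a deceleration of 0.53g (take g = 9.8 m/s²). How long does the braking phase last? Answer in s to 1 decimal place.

Braking time ≈ 3.2 s

a = 0.53 × 9.8 = 5.194 m/s².
Braking time = v/a = 16.6000 / 5.194 = 3.196 s.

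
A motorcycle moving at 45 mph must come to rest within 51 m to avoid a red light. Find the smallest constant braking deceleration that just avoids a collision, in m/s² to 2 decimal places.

45 mph × 0.44704 = 20.1168 m/s.
v² = 2a·d ⇒ a = v²/(2d) = 20.1168² / (2 × 51.000) = 404.686 / 102.000 = 3.9675 m/s².

Required deceleration ≈ 3.97 m/s²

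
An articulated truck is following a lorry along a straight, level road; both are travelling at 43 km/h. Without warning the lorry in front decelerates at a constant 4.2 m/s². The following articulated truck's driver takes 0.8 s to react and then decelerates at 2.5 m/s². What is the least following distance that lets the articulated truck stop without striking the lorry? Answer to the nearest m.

Minimum gap ≈ 21 m

43 km/h ÷ 3.6 = 11.9444 m/s.
Leader travels v²/(2a_L) = 142.669 / 8.400 = 16.984 m before stopping.
Follower covers v·t_r = 11.9444 × 0.8 = 9.556 m while reacting, then v²/(2a_F) = 142.669 / 5.000 = 28.534 m while braking, for a total of 9.556 + 28.534 = 38.090 m.
Since a_F ≤ a_L and the follower starts braking later, the follower is never slower than the leader, so the closest approach is when both have stopped.
Minimum gap = 38.090 − 16.984 = 21.106 m.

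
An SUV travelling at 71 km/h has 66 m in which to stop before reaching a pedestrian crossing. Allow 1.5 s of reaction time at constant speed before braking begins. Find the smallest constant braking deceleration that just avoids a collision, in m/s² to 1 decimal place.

Required deceleration ≈ 5.3 m/s²

71 km/h ÷ 3.6 = 19.7222 m/s.
Distance covered during reaction = 19.7222 × 1.5 = 29.583 m.
Distance available for braking: 66 − 29.583 = 36.417 m.
v² = 2a·d ⇒ a = v²/(2d) = 19.7222² / (2 × 36.417) = 388.965 / 72.834 = 5.3404 m/s².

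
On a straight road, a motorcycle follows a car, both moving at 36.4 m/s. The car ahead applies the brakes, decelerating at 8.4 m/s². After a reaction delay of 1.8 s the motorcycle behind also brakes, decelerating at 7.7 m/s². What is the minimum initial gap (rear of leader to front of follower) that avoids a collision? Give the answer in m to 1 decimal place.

Minimum gap ≈ 72.7 m

Leader travels v²/(2a_L) = 1324.960 / 16.800 = 78.867 m before stopping.
Follower covers v·t_r = 36.4000 × 1.8 = 65.520 m while reacting, then v²/(2a_F) = 1324.960 / 15.400 = 86.036 m while braking, for a total of 65.520 + 86.036 = 151.556 m.
Since a_F ≤ a_L and the follower starts braking later, the follower is never slower than the leader, so the closest approach is when both have stopped.
Minimum gap = 151.556 − 78.867 = 72.689 m.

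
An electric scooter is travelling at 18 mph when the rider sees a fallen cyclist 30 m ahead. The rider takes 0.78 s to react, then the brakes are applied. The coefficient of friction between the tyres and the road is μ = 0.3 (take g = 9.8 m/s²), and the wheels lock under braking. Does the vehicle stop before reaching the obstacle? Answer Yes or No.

18 mph × 0.44704 = 8.0467 m/s.
a = μg = 0.3 × 9.8 = 2.940 m/s².
Reaction distance = 8.0467 × 0.78 = 6.276 m.
Braking distance = v²/(2a) = 64.749 / 5.880 = 11.012 m.
Total stopping distance = 6.276 + 11.012 = 17.288 m, vs 30 m available — it stops with 30 − 17.288 = 12.712 m to spare.

Yes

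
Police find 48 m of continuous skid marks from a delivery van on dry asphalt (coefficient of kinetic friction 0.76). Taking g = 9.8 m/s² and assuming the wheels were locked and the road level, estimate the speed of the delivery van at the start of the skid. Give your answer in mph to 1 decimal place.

Deceleration a = μg = 0.76 × 9.8 = 7.448 m/s².
v = √(2a·d) = √(2 × 7.448 × 48) = √715.008 = 26.7396 m/s.
= 26.7396 ÷ 0.44704 = 59.815 mph.

Initial speed ≈ 59.8 mph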